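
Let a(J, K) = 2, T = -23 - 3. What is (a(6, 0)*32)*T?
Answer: -1664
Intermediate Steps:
T = -26
(a(6, 0)*32)*T = (2*32)*(-26) = 64*(-26) = -1664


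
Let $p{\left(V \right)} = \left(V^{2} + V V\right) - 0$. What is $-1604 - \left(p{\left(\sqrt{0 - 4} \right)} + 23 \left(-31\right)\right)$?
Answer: $-883$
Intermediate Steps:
$p{\left(V \right)} = 2 V^{2}$ ($p{\left(V \right)} = \left(V^{2} + V^{2}\right) + 0 = 2 V^{2} + 0 = 2 V^{2}$)
$-1604 - \left(p{\left(\sqrt{0 - 4} \right)} + 23 \left(-31\right)\right) = -1604 - \left(2 \left(\sqrt{0 - 4}\right)^{2} + 23 \left(-31\right)\right) = -1604 - \left(2 \left(\sqrt{-4}\right)^{2} - 713\right) = -1604 - \left(2 \left(2 i\right)^{2} - 713\right) = -1604 - \left(2 \left(-4\right) - 713\right) = -1604 - \left(-8 - 713\right) = -1604 - -721 = -1604 + 721 = -883$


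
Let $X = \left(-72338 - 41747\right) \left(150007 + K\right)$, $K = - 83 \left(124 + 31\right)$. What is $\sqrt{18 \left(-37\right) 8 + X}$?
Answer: $3 i \sqrt{1738427822} \approx 1.2508 \cdot 10^{5} i$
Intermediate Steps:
$K = -12865$ ($K = \left(-83\right) 155 = -12865$)
$X = -15645845070$ ($X = \left(-72338 - 41747\right) \left(150007 - 12865\right) = \left(-114085\right) 137142 = -15645845070$)
$\sqrt{18 \left(-37\right) 8 + X} = \sqrt{18 \left(-37\right) 8 - 15645845070} = \sqrt{\left(-666\right) 8 - 15645845070} = \sqrt{-5328 - 15645845070} = \sqrt{-15645850398} = 3 i \sqrt{1738427822}$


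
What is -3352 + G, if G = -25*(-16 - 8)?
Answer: -2752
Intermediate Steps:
G = 600 (G = -25*(-24) = 600)
-3352 + G = -3352 + 600 = -2752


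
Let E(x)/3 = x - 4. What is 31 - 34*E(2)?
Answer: 235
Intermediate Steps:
E(x) = -12 + 3*x (E(x) = 3*(x - 4) = 3*(-4 + x) = -12 + 3*x)
31 - 34*E(2) = 31 - 34*(-12 + 3*2) = 31 - 34*(-12 + 6) = 31 - 34*(-6) = 31 + 204 = 235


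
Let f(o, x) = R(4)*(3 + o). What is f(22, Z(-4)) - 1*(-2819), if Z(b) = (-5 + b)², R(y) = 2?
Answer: 2869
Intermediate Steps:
f(o, x) = 6 + 2*o (f(o, x) = 2*(3 + o) = 6 + 2*o)
f(22, Z(-4)) - 1*(-2819) = (6 + 2*22) - 1*(-2819) = (6 + 44) + 2819 = 50 + 2819 = 2869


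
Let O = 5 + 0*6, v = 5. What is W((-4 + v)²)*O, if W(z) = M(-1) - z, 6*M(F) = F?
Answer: -35/6 ≈ -5.8333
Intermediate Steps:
M(F) = F/6
W(z) = -⅙ - z (W(z) = (⅙)*(-1) - z = -⅙ - z)
O = 5 (O = 5 + 0 = 5)
W((-4 + v)²)*O = (-⅙ - (-4 + 5)²)*5 = (-⅙ - 1*1²)*5 = (-⅙ - 1*1)*5 = (-⅙ - 1)*5 = -7/6*5 = -35/6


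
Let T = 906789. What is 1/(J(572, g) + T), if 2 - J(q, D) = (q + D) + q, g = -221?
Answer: 1/905868 ≈ 1.1039e-6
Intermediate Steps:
J(q, D) = 2 - D - 2*q (J(q, D) = 2 - ((q + D) + q) = 2 - ((D + q) + q) = 2 - (D + 2*q) = 2 + (-D - 2*q) = 2 - D - 2*q)
1/(J(572, g) + T) = 1/((2 - 1*(-221) - 2*572) + 906789) = 1/((2 + 221 - 1144) + 906789) = 1/(-921 + 906789) = 1/905868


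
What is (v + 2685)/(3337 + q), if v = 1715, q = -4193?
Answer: -550/107 ≈ -5.1402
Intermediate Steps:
(v + 2685)/(3337 + q) = (1715 + 2685)/(3337 - 4193) = 4400/(-856) = 4400*(-1/856) = -550/107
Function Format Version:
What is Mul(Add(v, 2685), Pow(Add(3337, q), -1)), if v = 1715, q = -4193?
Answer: Rational(-550, 107) ≈ -5.1402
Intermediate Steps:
Mul(Add(v, 2685), Pow(Add(3337, q), -1)) = Mul(Add(1715, 2685), Pow(Add(3337, -4193), -1)) = Mul(4400, Pow(-856, -1)) = Mul(4400, Rational(-1, 856)) = Rational(-550, 107)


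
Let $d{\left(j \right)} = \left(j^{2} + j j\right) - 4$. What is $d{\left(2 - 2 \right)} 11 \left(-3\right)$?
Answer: $132$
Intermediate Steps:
$d{\left(j \right)} = -4 + 2 j^{2}$ ($d{\left(j \right)} = \left(j^{2} + j^{2}\right) - 4 = 2 j^{2} - 4 = -4 + 2 j^{2}$)
$d{\left(2 - 2 \right)} 11 \left(-3\right) = \left(-4 + 2 \left(2 - 2\right)^{2}\right) 11 \left(-3\right) = \left(-4 + 2 \cdot 0^{2}\right) 11 \left(-3\right) = \left(-4 + 2 \cdot 0\right) 11 \left(-3\right) = \left(-4 + 0\right) 11 \left(-3\right) = \left(-4\right) 11 \left(-3\right) = \left(-44\right) \left(-3\right) = 132$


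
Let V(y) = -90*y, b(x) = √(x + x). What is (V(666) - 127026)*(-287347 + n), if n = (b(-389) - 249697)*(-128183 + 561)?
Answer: -5957960113500642 + 23860974852*I*√778 ≈ -5.958e+15 + 6.6555e+11*I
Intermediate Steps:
b(x) = √2*√x (b(x) = √(2*x) = √2*√x)
n = 31866830534 - 127622*I*√778 (n = (√2*√(-389) - 249697)*(-128183 + 561) = (√2*(I*√389) - 249697)*(-127622) = (I*√778 - 249697)*(-127622) = (-249697 + I*√778)*(-127622) = 31866830534 - 127622*I*√778 ≈ 3.1867e+10 - 3.5597e+6*I)
(V(666) - 127026)*(-287347 + n) = (-90*666 - 127026)*(-287347 + (31866830534 - 127622*I*√778)) = (-59940 - 127026)*(31866543187 - 127622*I*√778) = -186966*(31866543187 - 127622*I*√778) = -5957960113500642 + 23860974852*I*√778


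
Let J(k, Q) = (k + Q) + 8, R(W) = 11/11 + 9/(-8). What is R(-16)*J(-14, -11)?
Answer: 17/8 ≈ 2.1250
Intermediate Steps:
R(W) = -⅛ (R(W) = 11*(1/11) + 9*(-⅛) = 1 - 9/8 = -⅛)
J(k, Q) = 8 + Q + k (J(k, Q) = (Q + k) + 8 = 8 + Q + k)
R(-16)*J(-14, -11) = -(8 - 11 - 14)/8 = -⅛*(-17) = 17/8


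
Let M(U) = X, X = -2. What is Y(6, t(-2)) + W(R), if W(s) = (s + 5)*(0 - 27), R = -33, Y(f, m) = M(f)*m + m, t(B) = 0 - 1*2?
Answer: 758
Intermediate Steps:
t(B) = -2 (t(B) = 0 - 2 = -2)
M(U) = -2
Y(f, m) = -m (Y(f, m) = -2*m + m = -m)
W(s) = -135 - 27*s (W(s) = (5 + s)*(-27) = -135 - 27*s)
Y(6, t(-2)) + W(R) = -1*(-2) + (-135 - 27*(-33)) = 2 + (-135 + 891) = 2 + 756 = 758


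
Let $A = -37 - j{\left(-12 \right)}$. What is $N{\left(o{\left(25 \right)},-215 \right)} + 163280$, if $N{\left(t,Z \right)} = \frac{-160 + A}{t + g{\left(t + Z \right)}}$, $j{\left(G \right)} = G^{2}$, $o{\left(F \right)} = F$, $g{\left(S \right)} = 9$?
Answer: $\frac{5551179}{34} \approx 1.6327 \cdot 10^{5}$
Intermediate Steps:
$A = -181$ ($A = -37 - \left(-12\right)^{2} = -37 - 144 = -181$)
$N{\left(t,Z \right)} = - \frac{341}{9 + t}$ ($N{\left(t,Z \right)} = \frac{-160 - 181}{t + 9} = - \frac{341}{9 + t}$)
$N{\left(o{\left(25 \right)},-215 \right)} + 163280 = - \frac{341}{9 + 25} + 163280 = - \frac{341}{34} + 163280 = \frac{5551179}{34}$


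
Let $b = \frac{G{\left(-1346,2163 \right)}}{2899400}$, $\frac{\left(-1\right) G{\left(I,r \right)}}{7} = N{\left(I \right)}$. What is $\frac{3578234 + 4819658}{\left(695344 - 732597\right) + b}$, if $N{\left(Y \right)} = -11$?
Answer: $- \frac{3478406866400}{15430192589} \approx -225.43$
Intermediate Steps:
$G{\left(I,r \right)} = 77$ ($G{\left(I,r \right)} = \left(-7\right) \left(-11\right) = 77$)
$b = \frac{11}{414200}$ ($b = \frac{77}{2899400} = 77 \cdot \frac{1}{2899400} = \frac{11}{414200} \approx 2.6557 \cdot 10^{-5}$)
$\frac{3578234 + 4819658}{\left(695344 - 732597\right) + b} = \frac{3578234 + 4819658}{\left(695344 - 732597\right) + \frac{11}{414200}} = \frac{8397892}{-37253 + \frac{11}{414200}} = \frac{8397892}{- \frac{15430192589}{414200}} = 8397892 \left(- \frac{414200}{15430192589}\right) = - \frac{3478406866400}{15430192589}$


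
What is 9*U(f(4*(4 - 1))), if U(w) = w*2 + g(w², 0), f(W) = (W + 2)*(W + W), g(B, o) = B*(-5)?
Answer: -5074272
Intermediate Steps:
g(B, o) = -5*B
f(W) = 2*W*(2 + W) (f(W) = (2 + W)*(2*W) = 2*W*(2 + W))
U(w) = -5*w² + 2*w (U(w) = w*2 - 5*w² = 2*w - 5*w² = -5*w² + 2*w)
9*U(f(4*(4 - 1))) = 9*((2*(4*(4 - 1))*(2 + 4*(4 - 1)))*(2 - 10*4*(4 - 1)*(2 + 4*(4 - 1)))) = 9*((2*(4*3)*(2 + 4*3))*(2 - 10*4*3*(2 + 4*3))) = 9*((2*12*(2 + 12))*(2 - 10*12*(2 + 12))) = 9*((2*12*14)*(2 - 10*12*14)) = 9*(336*(2 - 5*336)) = 9*(336*(2 - 1680)) = 9*(336*(-1678)) = 9*(-563808) = -5074272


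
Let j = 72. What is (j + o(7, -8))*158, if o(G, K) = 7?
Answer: 12482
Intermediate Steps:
(j + o(7, -8))*158 = (72 + 7)*158 = 79*158 = 12482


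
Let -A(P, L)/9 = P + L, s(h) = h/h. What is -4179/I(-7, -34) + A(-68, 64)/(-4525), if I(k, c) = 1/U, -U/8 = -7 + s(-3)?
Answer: -907678836/4525 ≈ -2.0059e+5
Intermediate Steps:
s(h) = 1
U = 48 (U = -8*(-7 + 1) = -8*(-6) = 48)
A(P, L) = -9*L - 9*P (A(P, L) = -9*(P + L) = -9*(L + P) = -9*L - 9*P)
I(k, c) = 1/48
-4179/I(-7, -34) + A(-68, 64)/(-4525) = -4179/1/48 + (-9*64 - 9*(-68))/(-4525) = -4179*48 + (-576 + 612)*(-1/4525) = -200592 + 36*(-1/4525) = -200592 - 36/4525 = -907678836/4525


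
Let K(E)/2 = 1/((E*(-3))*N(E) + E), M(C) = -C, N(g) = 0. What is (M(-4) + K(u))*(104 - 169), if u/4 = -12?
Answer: -6175/24 ≈ -257.29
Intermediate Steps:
u = -48 (u = 4*(-12) = -48)
K(E) = 2/E (K(E) = 2/((E*(-3))*0 + E) = 2/(-3*E*0 + E) = 2/(0 + E) = 2/E)
(M(-4) + K(u))*(104 - 169) = (-1*(-4) + 2/(-48))*(104 - 169) = (4 + 2*(-1/48))*(-65) = (4 - 1/24)*(-65) = (95/24)*(-65) = -6175/24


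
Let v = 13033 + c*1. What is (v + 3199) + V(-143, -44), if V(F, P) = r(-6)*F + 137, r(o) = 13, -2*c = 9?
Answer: 29011/2 ≈ 14506.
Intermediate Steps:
c = -9/2 (c = -1/2*9 = -9/2 ≈ -4.5000)
V(F, P) = 137 + 13*F (V(F, P) = 13*F + 137 = 137 + 13*F)
v = 26057/2 (v = 13033 - 9/2*1 = 13033 - 9/2 = 26057/2 ≈ 13029.)
(v + 3199) + V(-143, -44) = (26057/2 + 3199) + (137 + 13*(-143)) = 32455/2 + (137 - 1859) = 32455/2 - 1722 = 29011/2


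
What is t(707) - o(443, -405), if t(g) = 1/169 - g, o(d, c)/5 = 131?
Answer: -230177/169 ≈ -1362.0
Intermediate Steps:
o(d, c) = 655 (o(d, c) = 5*131 = 655)
t(g) = 1/169 - g
t(707) - o(443, -405) = (1/169 - 1*707) - 1*655 = (1/169 - 707) - 655 = -119482/169 - 655 = -230177/169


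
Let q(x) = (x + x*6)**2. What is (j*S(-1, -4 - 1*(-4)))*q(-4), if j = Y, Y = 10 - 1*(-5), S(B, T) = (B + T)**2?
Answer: 11760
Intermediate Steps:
q(x) = 49*x**2 (q(x) = (x + 6*x)**2 = (7*x)**2 = 49*x**2)
Y = 15 (Y = 10 + 5 = 15)
j = 15
(j*S(-1, -4 - 1*(-4)))*q(-4) = (15*(-1 + (-4 - 1*(-4)))**2)*(49*(-4)**2) = (15*(-1 + (-4 + 4))**2)*(49*16) = (15*(-1 + 0)**2)*784 = (15*(-1)**2)*784 = (15*1)*784 = 15*784 = 11760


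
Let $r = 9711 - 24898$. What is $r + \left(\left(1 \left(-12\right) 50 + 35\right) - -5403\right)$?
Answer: $-10349$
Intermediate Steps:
$r = -15187$
$r + \left(\left(1 \left(-12\right) 50 + 35\right) - -5403\right) = -15187 + \left(\left(1 \left(-12\right) 50 + 35\right) - -5403\right) = -15187 + \left(\left(\left(-12\right) 50 + 35\right) + 5403\right) = -15187 + \left(\left(-600 + 35\right) + 5403\right) = -15187 + \left(-565 + 5403\right) = -15187 + 4838 = -10349$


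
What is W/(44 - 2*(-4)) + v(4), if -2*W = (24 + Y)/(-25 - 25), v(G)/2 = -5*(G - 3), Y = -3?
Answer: -51979/5200 ≈ -9.9960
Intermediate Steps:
v(G) = 30 - 10*G (v(G) = 2*(-5*(G - 3)) = 2*(-5*(-3 + G)) = 2*(15 - 5*G) = 30 - 10*G)
W = 21/100 (W = -(24 - 3)/(2*(-25 - 25)) = -21/(2*(-50)) = -21*(-1)/(2*50) = -½*(-21/50) = 21/100 ≈ 0.21000)
W/(44 - 2*(-4)) + v(4) = (21/100)/(44 - 2*(-4)) + (30 - 10*4) = (21/100)/(44 + 8) + (30 - 40) = (21/100)/52 - 10 = (1/52)*(21/100) - 10 = 21/5200 - 10 = -51979/5200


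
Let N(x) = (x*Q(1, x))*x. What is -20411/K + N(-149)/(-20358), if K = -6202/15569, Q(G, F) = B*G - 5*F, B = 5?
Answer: 1061012343337/21043386 ≈ 50420.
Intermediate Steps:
Q(G, F) = -5*F + 5*G (Q(G, F) = 5*G - 5*F = -5*F + 5*G)
N(x) = x**2*(5 - 5*x) (N(x) = (x*(-5*x + 5*1))*x = (x*(-5*x + 5))*x = (x*(5 - 5*x))*x = x**2*(5 - 5*x))
K = -6202/15569 (K = -6202*1/15569 = -6202/15569 ≈ -0.39836)
-20411/K + N(-149)/(-20358) = -20411/(-6202/15569) + (5*(-149)**2*(1 - 1*(-149)))/(-20358) = -20411*(-15569/6202) + (5*22201*(1 + 149))*(-1/20358) = 317778859/6202 + (5*22201*150)*(-1/20358) = 317778859/6202 + 16650750*(-1/20358) = 317778859/6202 - 2775125/3393 = 1061012343337/21043386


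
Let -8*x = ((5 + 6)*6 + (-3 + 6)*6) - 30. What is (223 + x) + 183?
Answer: 1597/4 ≈ 399.25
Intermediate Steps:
x = -27/4 (x = -(((5 + 6)*6 + (-3 + 6)*6) - 30)/8 = -((11*6 + 3*6) - 30)/8 = -((66 + 18) - 30)/8 = -(84 - 30)/8 = -1/8*54 = -27/4 ≈ -6.7500)
(223 + x) + 183 = (223 - 27/4) + 183 = 865/4 + 183 = 1597/4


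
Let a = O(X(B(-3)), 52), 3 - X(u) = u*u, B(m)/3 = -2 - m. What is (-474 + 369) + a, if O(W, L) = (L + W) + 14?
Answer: -45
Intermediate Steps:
B(m) = -6 - 3*m (B(m) = 3*(-2 - m) = -6 - 3*m)
X(u) = 3 - u² (X(u) = 3 - u*u = 3 - u²)
O(W, L) = 14 + L + W
a = 60 (a = 14 + 52 + (3 - (-6 - 3*(-3))²) = 14 + 52 + (3 - (-6 + 9)²) = 14 + 52 + (3 - 1*3²) = 14 + 52 + (3 - 1*9) = 14 + 52 + (3 - 9) = 14 + 52 - 6 = 60)
(-474 + 369) + a = (-474 + 369) + 60 = -105 + 60 = -45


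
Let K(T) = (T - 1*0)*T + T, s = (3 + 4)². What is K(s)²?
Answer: 6002500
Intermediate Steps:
s = 49 (s = 7² = 49)
K(T) = T + T² (K(T) = (T + 0)*T + T = T*T + T = T² + T = T + T²)
K(s)² = (49*(1 + 49))² = (49*50)² = 2450² = 6002500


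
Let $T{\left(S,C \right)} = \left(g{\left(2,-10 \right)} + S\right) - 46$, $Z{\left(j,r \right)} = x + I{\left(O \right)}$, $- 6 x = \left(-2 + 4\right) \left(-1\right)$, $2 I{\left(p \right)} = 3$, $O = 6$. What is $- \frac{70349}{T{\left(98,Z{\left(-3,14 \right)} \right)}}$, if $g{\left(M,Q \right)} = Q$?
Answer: $- \frac{70349}{42} \approx -1675.0$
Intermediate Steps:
$I{\left(p \right)} = \frac{3}{2}$ ($I{\left(p \right)} = \frac{1}{2} \cdot 3 = \frac{3}{2}$)
$x = \frac{1}{3}$ ($x = - \frac{\left(-2 + 4\right) \left(-1\right)}{6} = - \frac{2 \left(-1\right)}{6} = \left(- \frac{1}{6}\right) \left(-2\right) = \frac{1}{3} \approx 0.33333$)
$Z{\left(j,r \right)} = \frac{11}{6}$ ($Z{\left(j,r \right)} = \frac{1}{3} + \frac{3}{2} = \frac{11}{6}$)
$T{\left(S,C \right)} = -56 + S$ ($T{\left(S,C \right)} = \left(-10 + S\right) - 46 = -56 + S$)
$- \frac{70349}{T{\left(98,Z{\left(-3,14 \right)} \right)}} = - \frac{70349}{-56 + 98} = - \frac{70349}{42}$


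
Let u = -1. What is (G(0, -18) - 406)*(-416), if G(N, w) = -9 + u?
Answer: 173056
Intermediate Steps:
G(N, w) = -10 (G(N, w) = -9 - 1 = -10)
(G(0, -18) - 406)*(-416) = (-10 - 406)*(-416) = -416*(-416) = 173056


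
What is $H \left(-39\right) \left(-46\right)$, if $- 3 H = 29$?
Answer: $-17342$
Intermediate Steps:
$H = - \frac{29}{3}$ ($H = \left(- \frac{1}{3}\right) 29 = - \frac{29}{3} \approx -9.6667$)
$H \left(-39\right) \left(-46\right) = \left(- \frac{29}{3}\right) \left(-39\right) \left(-46\right) = 377 \left(-46\right) = -17342$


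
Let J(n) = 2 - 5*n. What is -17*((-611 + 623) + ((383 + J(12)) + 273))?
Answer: -10370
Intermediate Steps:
-17*((-611 + 623) + ((383 + J(12)) + 273)) = -17*((-611 + 623) + ((383 + (2 - 5*12)) + 273)) = -17*(12 + ((383 + (2 - 60)) + 273)) = -17*(12 + ((383 - 58) + 273)) = -17*(12 + (325 + 273)) = -17*(12 + 598) = -17*610 = -10370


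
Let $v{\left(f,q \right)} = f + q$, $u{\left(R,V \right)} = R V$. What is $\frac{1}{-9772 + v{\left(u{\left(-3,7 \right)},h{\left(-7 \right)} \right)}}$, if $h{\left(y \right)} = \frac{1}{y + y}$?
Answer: $- \frac{14}{137103} \approx -0.00010211$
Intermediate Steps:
$h{\left(y \right)} = \frac{1}{2 y}$
$\frac{1}{-9772 + v{\left(u{\left(-3,7 \right)},h{\left(-7 \right)} \right)}} = \frac{1}{-9772 + \left(\left(-3\right) 7 + \frac{1}{2 \left(-7\right)}\right)} = \frac{1}{-9772 + \left(-21 + \frac{1}{2} \left(- \frac{1}{7}\right)\right)} = \frac{1}{-9772 - \frac{295}{14}} = \frac{1}{- \frac{137103}{14}} = - \frac{14}{137103}$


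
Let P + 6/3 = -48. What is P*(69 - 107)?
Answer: 1900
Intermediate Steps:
P = -50 (P = -2 - 48 = -50)
P*(69 - 107) = -50*(69 - 107) = -50*(-38) = 1900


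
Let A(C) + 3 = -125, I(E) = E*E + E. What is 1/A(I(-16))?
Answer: -1/128 ≈ -0.0078125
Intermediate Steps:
I(E) = E + E² (I(E) = E² + E = E + E²)
A(C) = -128 (A(C) = -3 - 125 = -128)
1/A(I(-16)) = 1/(-128) = -1/128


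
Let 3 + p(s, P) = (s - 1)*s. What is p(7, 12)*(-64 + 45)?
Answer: -741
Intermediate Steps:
p(s, P) = -3 + s*(-1 + s) (p(s, P) = -3 + (s - 1)*s = -3 + (-1 + s)*s = -3 + s*(-1 + s))
p(7, 12)*(-64 + 45) = (-3 + 7**2 - 1*7)*(-64 + 45) = (-3 + 49 - 7)*(-19) = 39*(-19) = -741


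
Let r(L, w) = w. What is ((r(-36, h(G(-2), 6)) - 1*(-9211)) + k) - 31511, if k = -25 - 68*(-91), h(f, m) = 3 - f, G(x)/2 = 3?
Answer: -16140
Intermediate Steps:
G(x) = 6 (G(x) = 2*3 = 6)
k = 6163 (k = -25 + 6188 = 6163)
((r(-36, h(G(-2), 6)) - 1*(-9211)) + k) - 31511 = (((3 - 1*6) - 1*(-9211)) + 6163) - 31511 = (((3 - 6) + 9211) + 6163) - 31511 = ((-3 + 9211) + 6163) - 31511 = (9208 + 6163) - 31511 = 15371 - 31511 = -16140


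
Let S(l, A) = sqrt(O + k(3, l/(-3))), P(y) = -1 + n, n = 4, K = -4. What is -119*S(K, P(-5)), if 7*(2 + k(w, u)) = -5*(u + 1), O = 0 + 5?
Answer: -238*sqrt(3)/3 ≈ -137.41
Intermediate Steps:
O = 5
k(w, u) = -19/7 - 5*u/7 (k(w, u) = -2 + (-5*(u + 1))/7 = -2 + (-5*(1 + u))/7 = -2 + (-5 - 5*u)/7 = -2 + (-5/7 - 5*u/7) = -19/7 - 5*u/7)
P(y) = 3 (P(y) = -1 + 4 = 3)
S(l, A) = sqrt(16/7 + 5*l/21) (S(l, A) = sqrt(5 + (-19/7 - 5*l/(7*(-3)))) = sqrt(5 + (-19/7 - 5*l*(-1)/(7*3))) = sqrt(5 + (-19/7 - (-5)*l/21)) = sqrt(5 + (-19/7 + 5*l/21)) = sqrt(16/7 + 5*l/21))
-119*S(K, P(-5)) = -17*sqrt(1008 + 105*(-4))/3 = -17*sqrt(1008 - 420)/3 = -17*sqrt(588)/3 = -17*14*sqrt(3)/3 = -238*sqrt(3)/3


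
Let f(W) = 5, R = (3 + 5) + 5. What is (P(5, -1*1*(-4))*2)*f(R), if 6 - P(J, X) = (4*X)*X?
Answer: -580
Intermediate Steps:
P(J, X) = 6 - 4*X² (P(J, X) = 6 - 4*X*X = 6 - 4*X²)
R = 13 (R = 8 + 5 = 13)
(P(5, -1*1*(-4))*2)*f(R) = ((6 - 4*(-1*1*(-4))²)*2)*5 = ((6 - 4*(-1*(-4))²)*2)*5 = ((6 - 4*4²)*2)*5 = ((6 - 4*16)*2)*5 = ((6 - 64)*2)*5 = -58*2*5 = -116*5 = -580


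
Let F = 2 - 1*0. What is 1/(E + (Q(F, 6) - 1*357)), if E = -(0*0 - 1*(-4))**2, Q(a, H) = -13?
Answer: -1/386 ≈ -0.0025907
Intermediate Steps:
F = 2 (F = 2 + 0 = 2)
E = -16 (E = -(0 + 4)**2 = -1*4**2 = -1*16 = -16)
1/(E + (Q(F, 6) - 1*357)) = 1/(-16 + (-13 - 1*357)) = 1/(-16 + (-13 - 357)) = 1/(-16 - 370) = 1/(-386) = -1/386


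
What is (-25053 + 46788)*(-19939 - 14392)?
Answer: -746184285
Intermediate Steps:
(-25053 + 46788)*(-19939 - 14392) = 21735*(-34331) = -746184285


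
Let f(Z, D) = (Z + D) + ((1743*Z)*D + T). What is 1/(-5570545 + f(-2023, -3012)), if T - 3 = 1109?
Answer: 1/10615005600 ≈ 9.4206e-11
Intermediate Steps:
T = 1112 (T = 3 + 1109 = 1112)
f(Z, D) = 1112 + D + Z + 1743*D*Z (f(Z, D) = (Z + D) + ((1743*Z)*D + 1112) = (D + Z) + (1743*D*Z + 1112) = (D + Z) + (1112 + 1743*D*Z) = 1112 + D + Z + 1743*D*Z)
1/(-5570545 + f(-2023, -3012)) = 1/(-5570545 + (1112 - 3012 - 2023 + 1743*(-3012)*(-2023))) = 1/(-5570545 + (1112 - 3012 - 2023 + 10620580068)) = 1/(-5570545 + 10620576145) = 1/10615005600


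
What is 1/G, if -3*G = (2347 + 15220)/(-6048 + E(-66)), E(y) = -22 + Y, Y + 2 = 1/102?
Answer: 619343/597278 ≈ 1.0369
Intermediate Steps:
Y = -203/102 (Y = -2 + 1/102 = -203/102 ≈ -1.9902)
E(y) = -2447/102 (E(y) = -22 - 203/102 = -2447/102)
G = 597278/619343 (G = -(2347 + 15220)/(3*(-6048 - 2447/102)) = -17567/(3*(-619343/102)) = -17567*(-102)/(3*619343) = -⅓*(-1791834/619343) = 597278/619343 ≈ 0.96437)
1/G = 1/(597278/619343) = 619343/597278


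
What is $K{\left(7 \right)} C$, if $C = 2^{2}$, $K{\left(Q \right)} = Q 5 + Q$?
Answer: $168$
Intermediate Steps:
$K{\left(Q \right)} = 6 Q$ ($K{\left(Q \right)} = 5 Q + Q = 6 Q$)
$C = 4$
$K{\left(7 \right)} C = 6 \cdot 7 \cdot 4 = 42 \cdot 4 = 168$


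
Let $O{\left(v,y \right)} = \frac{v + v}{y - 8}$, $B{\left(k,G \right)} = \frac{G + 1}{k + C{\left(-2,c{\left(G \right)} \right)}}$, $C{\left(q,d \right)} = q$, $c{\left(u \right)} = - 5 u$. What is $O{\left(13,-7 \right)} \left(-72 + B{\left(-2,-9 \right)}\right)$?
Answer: $\frac{364}{3} \approx 121.33$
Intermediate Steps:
$B{\left(k,G \right)} = \frac{1 + G}{-2 + k}$ ($B{\left(k,G \right)} = \frac{G + 1}{k - 2} = \frac{1 + G}{-2 + k}$)
$O{\left(v,y \right)} = \frac{2 v}{-8 + y}$
$O{\left(13,-7 \right)} \left(-72 + B{\left(-2,-9 \right)}\right) = 2 \cdot 13 \frac{1}{-8 - 7} \left(-72 + \frac{1 - 9}{-2 - 2}\right) = 2 \cdot 13 \frac{1}{-15} \left(-72 + \frac{1}{-4} \left(-8\right)\right) = 2 \cdot 13 \left(- \frac{1}{15}\right) \left(-72 - -2\right) = - \frac{26 \left(-72 + 2\right)}{15} = \left(- \frac{26}{15}\right) \left(-70\right) = \frac{364}{3}$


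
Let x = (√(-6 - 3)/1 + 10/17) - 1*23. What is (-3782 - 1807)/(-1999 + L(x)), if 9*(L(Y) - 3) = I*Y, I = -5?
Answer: 28834830279/10233555146 - 24228315*I/10233555146 ≈ 2.8177 - 0.0023675*I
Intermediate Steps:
x = -381/17 + 3*I (x = (√(-9)*1 + 10*(1/17)) - 23 = ((3*I)*1 + 10/17) - 23 = (3*I + 10/17) - 23 = (10/17 + 3*I) - 23 = -381/17 + 3*I ≈ -22.412 + 3.0*I)
L(Y) = 3 - 5*Y/9 (L(Y) = 3 + (-5*Y)/9 = 3 - 5*Y/9)
(-3782 - 1807)/(-1999 + L(x)) = (-3782 - 1807)/(-1999 + (3 - 5*(-381/17 + 3*I)/9)) = -5589/(-1999 + (3 + (635/51 - 5*I/3))) = -5589/(-1999 + (788/51 - 5*I/3)) = -5589*2601*(-101161/51 + 5*I/3)/10233555146 = -14536989*(-101161/51 + 5*I/3)/10233555146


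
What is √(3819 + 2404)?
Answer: 7*√127 ≈ 78.886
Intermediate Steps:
√(3819 + 2404) = √6223 = 7*√127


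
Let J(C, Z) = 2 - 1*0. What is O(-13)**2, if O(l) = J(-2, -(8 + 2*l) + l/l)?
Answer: 4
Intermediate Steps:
J(C, Z) = 2 (J(C, Z) = 2 + 0 = 2)
O(l) = 2
O(-13)**2 = 2**2 = 4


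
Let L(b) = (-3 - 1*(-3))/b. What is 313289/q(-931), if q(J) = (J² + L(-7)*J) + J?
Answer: 313289/865830 ≈ 0.36184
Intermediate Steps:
L(b) = 0 (L(b) = (-3 + 3)/b = 0/b = 0)
q(J) = J + J² (q(J) = (J² + 0*J) + J = (J² + 0) + J = J² + J = J + J²)
313289/q(-931) = 313289/((-931*(1 - 931))) = 313289/((-931*(-930))) = 313289/865830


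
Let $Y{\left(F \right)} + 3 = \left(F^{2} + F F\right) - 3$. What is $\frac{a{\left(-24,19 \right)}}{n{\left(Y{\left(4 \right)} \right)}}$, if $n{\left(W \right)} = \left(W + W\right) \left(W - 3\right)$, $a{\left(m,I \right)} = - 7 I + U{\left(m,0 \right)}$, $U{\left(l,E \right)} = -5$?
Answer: $- \frac{3}{26} \approx -0.11538$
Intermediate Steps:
$a{\left(m,I \right)} = -5 - 7 I$ ($a{\left(m,I \right)} = - 7 I - 5 = -5 - 7 I$)
$Y{\left(F \right)} = -6 + 2 F^{2}$ ($Y{\left(F \right)} = -3 - \left(3 - F^{2} - F F\right) = -3 + \left(\left(F^{2} + F^{2}\right) - 3\right) = -3 + \left(2 F^{2} - 3\right) = -3 + \left(-3 + 2 F^{2}\right) = -6 + 2 F^{2}$)
$n{\left(W \right)} = 2 W \left(-3 + W\right)$
$\frac{a{\left(-24,19 \right)}}{n{\left(Y{\left(4 \right)} \right)}} = \frac{-5 - 133}{2 \left(-6 + 2 \cdot 4^{2}\right) \left(-3 - \left(6 - 2 \cdot 4^{2}\right)\right)} = \frac{-5 - 133}{2 \left(-6 + 2 \cdot 16\right) \left(-3 + \left(-6 + 2 \cdot 16\right)\right)} = - \frac{138}{2 \left(-6 + 32\right) \left(-3 + \left(-6 + 32\right)\right)} = - \frac{138}{2 \cdot 26 \left(-3 + 26\right)} = - \frac{138}{2 \cdot 26 \cdot 23} = - \frac{138}{1196} = \left(-138\right) \frac{1}{1196} = - \frac{3}{26}$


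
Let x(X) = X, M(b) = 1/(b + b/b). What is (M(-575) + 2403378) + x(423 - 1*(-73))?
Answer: 1379823675/574 ≈ 2.4039e+6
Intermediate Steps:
M(b) = 1/(1 + b) (M(b) = 1/(b + 1) = 1/(1 + b))
(M(-575) + 2403378) + x(423 - 1*(-73)) = (1/(1 - 575) + 2403378) + (423 - 1*(-73)) = (1/(-574) + 2403378) + (423 + 73) = (-1/574 + 2403378) + 496 = 1379538971/574 + 496 = 1379823675/574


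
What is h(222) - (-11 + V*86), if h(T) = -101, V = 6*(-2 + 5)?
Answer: -1638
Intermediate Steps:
V = 18 (V = 6*3 = 18)
h(222) - (-11 + V*86) = -101 - (-11 + 18*86) = -101 - (-11 + 1548) = -101 - 1*1537 = -101 - 1537 = -1638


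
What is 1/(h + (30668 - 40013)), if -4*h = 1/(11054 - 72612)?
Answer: -246232/2301038039 ≈ -0.00010701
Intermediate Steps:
h = 1/246232 (h = -1/(4*(11054 - 72612)) = -¼/(-61558) = -¼*(-1/61558) = 1/246232 ≈ 4.0612e-6)
1/(h + (30668 - 40013)) = 1/(1/246232 + (30668 - 40013)) = 1/(1/246232 - 9345) = 1/(-2301038039/246232) = -246232/2301038039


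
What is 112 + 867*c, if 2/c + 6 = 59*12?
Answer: 13393/117 ≈ 114.47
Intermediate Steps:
c = 1/351 (c = 2/(-6 + 59*12) = 2/(-6 + 708) = 2/702 = 2*(1/702) = 1/351 ≈ 0.0028490)
112 + 867*c = 112 + 867*(1/351) = 112 + 289/117 = 13393/117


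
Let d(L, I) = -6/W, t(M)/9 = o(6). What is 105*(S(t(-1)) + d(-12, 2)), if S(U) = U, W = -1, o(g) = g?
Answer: 6300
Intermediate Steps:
t(M) = 54 (t(M) = 9*6 = 54)
d(L, I) = 6 (d(L, I) = -6/(-1) = -6*(-1) = 6)
105*(S(t(-1)) + d(-12, 2)) = 105*(54 + 6) = 105*60 = 6300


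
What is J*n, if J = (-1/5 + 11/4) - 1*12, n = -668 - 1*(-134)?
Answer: 50463/10 ≈ 5046.3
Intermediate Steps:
n = -534 (n = -668 + 134 = -534)
J = -189/20 (J = (-1*⅕ + 11*(¼)) - 12 = (-⅕ + 11/4) - 12 = 51/20 - 12 = -189/20 ≈ -9.4500)
J*n = -189/20*(-534) = 50463/10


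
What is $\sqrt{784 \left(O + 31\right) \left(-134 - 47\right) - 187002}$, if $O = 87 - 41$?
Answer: $i \sqrt{11113610} \approx 3333.7 i$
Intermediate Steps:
$O = 46$
$\sqrt{784 \left(O + 31\right) \left(-134 - 47\right) - 187002} = \sqrt{784 \left(46 + 31\right) \left(-134 - 47\right) - 187002} = \sqrt{784 \cdot 77 \left(-181\right) - 187002} = \sqrt{784 \left(-13937\right) - 187002} = \sqrt{-10926608 - 187002} = \sqrt{-11113610} = i \sqrt{11113610}$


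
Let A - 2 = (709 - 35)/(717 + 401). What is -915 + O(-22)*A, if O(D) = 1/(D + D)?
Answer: -22506795/24596 ≈ -915.06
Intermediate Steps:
A = 1455/559 (A = 2 + (709 - 35)/(717 + 401) = 2 + 674/1118 = 2 + 674*(1/1118) = 2 + 337/559 = 1455/559 ≈ 2.6029)
O(D) = 1/(2*D)
-915 + O(-22)*A = -915 + ((½)/(-22))*(1455/559) = -915 + ((½)*(-1/22))*(1455/559) = -915 - 1/44*1455/559 = -915 - 1455/24596 = -22506795/24596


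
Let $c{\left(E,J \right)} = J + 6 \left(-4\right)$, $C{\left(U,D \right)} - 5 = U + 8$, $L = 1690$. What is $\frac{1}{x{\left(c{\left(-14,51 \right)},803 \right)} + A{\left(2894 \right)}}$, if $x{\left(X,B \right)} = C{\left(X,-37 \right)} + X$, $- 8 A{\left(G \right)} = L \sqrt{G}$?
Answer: $- \frac{536}{1033158263} - \frac{1690 \sqrt{2894}}{1033158263} \approx -8.8516 \cdot 10^{-5}$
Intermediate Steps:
$C{\left(U,D \right)} = 13 + U$ ($C{\left(U,D \right)} = 5 + \left(U + 8\right) = 5 + \left(8 + U\right) = 13 + U$)
$c{\left(E,J \right)} = -24 + J$ ($c{\left(E,J \right)} = J - 24 = -24 + J$)
$A{\left(G \right)} = - \frac{845 \sqrt{G}}{4}$ ($A{\left(G \right)} = - \frac{1690 \sqrt{G}}{8} = - \frac{845 \sqrt{G}}{4}$)
$x{\left(X,B \right)} = 13 + 2 X$ ($x{\left(X,B \right)} = \left(13 + X\right) + X = 13 + 2 X$)
$\frac{1}{x{\left(c{\left(-14,51 \right)},803 \right)} + A{\left(2894 \right)}} = \frac{1}{\left(13 + 2 \left(-24 + 51\right)\right) - \frac{845 \sqrt{2894}}{4}} = \frac{1}{\left(13 + 2 \cdot 27\right) - \frac{845 \sqrt{2894}}{4}} = \frac{1}{\left(13 + 54\right) - \frac{845 \sqrt{2894}}{4}} = \frac{1}{67 - \frac{845 \sqrt{2894}}{4}}$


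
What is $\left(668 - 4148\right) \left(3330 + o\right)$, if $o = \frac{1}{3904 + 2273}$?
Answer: $- \frac{822776440}{71} \approx -1.1588 \cdot 10^{7}$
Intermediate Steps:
$o = \frac{1}{6177} \approx 0.00016189$
$\left(668 - 4148\right) \left(3330 + o\right) = \left(668 - 4148\right) \left(3330 + \frac{1}{6177}\right) = \left(-3480\right) \frac{20569411}{6177} = - \frac{822776440}{71}$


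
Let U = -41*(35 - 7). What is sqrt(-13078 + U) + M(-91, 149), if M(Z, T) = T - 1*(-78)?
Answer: 227 + I*sqrt(14226) ≈ 227.0 + 119.27*I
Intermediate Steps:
U = -1148 (U = -41*28 = -1148)
M(Z, T) = 78 + T (M(Z, T) = T + 78 = 78 + T)
sqrt(-13078 + U) + M(-91, 149) = sqrt(-13078 - 1148) + (78 + 149) = sqrt(-14226) + 227 = I*sqrt(14226) + 227 = 227 + I*sqrt(14226)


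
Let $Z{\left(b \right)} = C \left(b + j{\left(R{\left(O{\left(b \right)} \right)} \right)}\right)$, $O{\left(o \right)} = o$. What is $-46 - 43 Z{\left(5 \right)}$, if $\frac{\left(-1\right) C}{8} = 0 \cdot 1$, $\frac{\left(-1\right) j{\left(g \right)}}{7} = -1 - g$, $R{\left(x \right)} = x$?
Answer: $-46$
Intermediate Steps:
$j{\left(g \right)} = 7 + 7 g$ ($j{\left(g \right)} = - 7 \left(-1 - g\right) = 7 + 7 g$)
$C = 0$ ($C = - 8 \cdot 0 \cdot 1 = \left(-8\right) 0 = 0$)
$Z{\left(b \right)} = 0$ ($Z{\left(b \right)} = 0 \left(b + \left(7 + 7 b\right)\right) = 0 \left(7 + 8 b\right) = 0$)
$-46 - 43 Z{\left(5 \right)} = -46 - 0 = -46 + 0 = -46$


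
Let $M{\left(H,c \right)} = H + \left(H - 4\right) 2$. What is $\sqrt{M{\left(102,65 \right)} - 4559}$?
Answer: $i \sqrt{4261} \approx 65.276 i$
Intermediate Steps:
$M{\left(H,c \right)} = -8 + 3 H$ ($M{\left(H,c \right)} = H + \left(-4 + H\right) 2 = H + \left(-8 + 2 H\right) = -8 + 3 H$)
$\sqrt{M{\left(102,65 \right)} - 4559} = \sqrt{\left(-8 + 3 \cdot 102\right) - 4559} = \sqrt{\left(-8 + 306\right) - 4559} = \sqrt{298 - 4559} = \sqrt{-4261} = i \sqrt{4261}$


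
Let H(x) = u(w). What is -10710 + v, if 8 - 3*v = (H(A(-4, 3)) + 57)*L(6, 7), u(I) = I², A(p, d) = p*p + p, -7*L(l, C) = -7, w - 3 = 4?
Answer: -32228/3 ≈ -10743.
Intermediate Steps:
w = 7 (w = 3 + 4 = 7)
L(l, C) = 1 (L(l, C) = -⅐*(-7) = 1)
A(p, d) = p + p² (A(p, d) = p² + p = p + p²)
H(x) = 49 (H(x) = 7² = 49)
v = -98/3 (v = 8/3 - (49 + 57)/3 = 8/3 - 106/3 = -98/3 ≈ -32.667)
-10710 + v = -10710 - 98/3 = -32228/3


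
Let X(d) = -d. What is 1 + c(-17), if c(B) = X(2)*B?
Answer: 35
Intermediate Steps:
c(B) = -2*B (c(B) = (-1*2)*B = -2*B)
1 + c(-17) = 1 - 2*(-17) = 1 + 34 = 35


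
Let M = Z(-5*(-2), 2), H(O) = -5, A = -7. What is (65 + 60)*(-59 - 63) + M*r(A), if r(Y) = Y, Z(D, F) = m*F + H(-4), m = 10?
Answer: -15355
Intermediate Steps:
Z(D, F) = -5 + 10*F (Z(D, F) = 10*F - 5 = -5 + 10*F)
M = 15 (M = -5 + 10*2 = -5 + 20 = 15)
(65 + 60)*(-59 - 63) + M*r(A) = (65 + 60)*(-59 - 63) + 15*(-7) = 125*(-122) - 105 = -15250 - 105 = -15355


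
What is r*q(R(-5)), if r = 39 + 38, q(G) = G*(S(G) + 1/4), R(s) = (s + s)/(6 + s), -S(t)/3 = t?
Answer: -46585/2 ≈ -23293.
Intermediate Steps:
S(t) = -3*t
R(s) = 2*s/(6 + s) (R(s) = (2*s)/(6 + s) = 2*s/(6 + s))
q(G) = G*(1/4 - 3*G) (q(G) = G*(-3*G + 1/4) = G*(1/4 - 3*G))
r = 77
r*q(R(-5)) = 77*((2*(-5)/(6 - 5))*(1 - 24*(-5)/(6 - 5))/4) = 77*((2*(-5)/1)*(1 - 24*(-5)/1)/4) = 77*((2*(-5)*1)*(1 - 24*(-5))/4) = 77*((1/4)*(-10)*(1 - 12*(-10))) = 77*((1/4)*(-10)*(1 + 120)) = 77*((1/4)*(-10)*121) = 77*(-605/2) = -46585/2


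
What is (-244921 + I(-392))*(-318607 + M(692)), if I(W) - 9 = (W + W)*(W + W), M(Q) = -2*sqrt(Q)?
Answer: -117803026608 - 1478976*sqrt(173) ≈ -1.1782e+11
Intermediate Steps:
I(W) = 9 + 4*W**2 (I(W) = 9 + (W + W)*(W + W) = 9 + (2*W)*(2*W) = 9 + 4*W**2)
(-244921 + I(-392))*(-318607 + M(692)) = (-244921 + (9 + 4*(-392)**2))*(-318607 - 4*sqrt(173)) = (-244921 + (9 + 4*153664))*(-318607 - 4*sqrt(173)) = (-244921 + (9 + 614656))*(-318607 - 4*sqrt(173)) = (-244921 + 614665)*(-318607 - 4*sqrt(173)) = 369744*(-318607 - 4*sqrt(173)) = -117803026608 - 1478976*sqrt(173)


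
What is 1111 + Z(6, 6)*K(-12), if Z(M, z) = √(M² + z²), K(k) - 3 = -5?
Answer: 1111 - 12*√2 ≈ 1094.0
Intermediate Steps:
K(k) = -2 (K(k) = 3 - 5 = -2)
1111 + Z(6, 6)*K(-12) = 1111 + √(6² + 6²)*(-2) = 1111 + √(36 + 36)*(-2) = 1111 + √72*(-2) = 1111 + (6*√2)*(-2) = 1111 - 12*√2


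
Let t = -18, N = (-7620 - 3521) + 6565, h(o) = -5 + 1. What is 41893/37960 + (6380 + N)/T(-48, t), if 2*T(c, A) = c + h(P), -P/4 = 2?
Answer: -2591947/37960 ≈ -68.281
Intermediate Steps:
P = -8 (P = -4*2 = -8)
h(o) = -4
N = -4576 (N = -11141 + 6565 = -4576)
T(c, A) = -2 + c/2 (T(c, A) = (c - 4)/2 = (-4 + c)/2 = -2 + c/2)
41893/37960 + (6380 + N)/T(-48, t) = 41893/37960 + (6380 - 4576)/(-2 + (1/2)*(-48)) = 41893*(1/37960) + 1804/(-2 - 24) = 41893/37960 + 1804/(-26) = 41893/37960 + 1804*(-1/26) = 41893/37960 - 902/13 = -2591947/37960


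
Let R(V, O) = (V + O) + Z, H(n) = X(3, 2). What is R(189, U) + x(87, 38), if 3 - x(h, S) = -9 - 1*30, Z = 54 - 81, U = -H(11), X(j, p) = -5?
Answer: 209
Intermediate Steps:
H(n) = -5
U = 5 (U = -1*(-5) = 5)
Z = -27
R(V, O) = -27 + O + V (R(V, O) = (V + O) - 27 = (O + V) - 27 = -27 + O + V)
x(h, S) = 42 (x(h, S) = 3 - (-9 - 1*30) = 3 - (-9 - 30) = 3 - 1*(-39) = 3 + 39 = 42)
R(189, U) + x(87, 38) = (-27 + 5 + 189) + 42 = 167 + 42 = 209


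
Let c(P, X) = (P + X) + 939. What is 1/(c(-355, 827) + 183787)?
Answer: 1/185198 ≈ 5.3996e-6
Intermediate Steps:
c(P, X) = 939 + P + X
1/(c(-355, 827) + 183787) = 1/((939 - 355 + 827) + 183787) = 1/(1411 + 183787) = 1/185198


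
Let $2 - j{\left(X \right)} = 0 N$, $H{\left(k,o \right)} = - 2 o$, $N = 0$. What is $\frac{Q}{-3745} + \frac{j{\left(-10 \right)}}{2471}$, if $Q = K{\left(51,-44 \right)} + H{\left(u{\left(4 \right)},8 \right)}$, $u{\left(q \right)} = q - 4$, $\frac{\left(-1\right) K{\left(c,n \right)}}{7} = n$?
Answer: $- \frac{102006}{1321985} \approx -0.077161$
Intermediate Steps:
$K{\left(c,n \right)} = - 7 n$
$u{\left(q \right)} = -4 + q$
$j{\left(X \right)} = 2$ ($j{\left(X \right)} = 2 - 0 \cdot 0 = 2 - 0 = 2 + 0 = 2$)
$Q = 292$ ($Q = \left(-7\right) \left(-44\right) - 16 = 308 - 16 = 292$)
$\frac{Q}{-3745} + \frac{j{\left(-10 \right)}}{2471} = \frac{292}{-3745} + \frac{2}{2471} = 292 \left(- \frac{1}{3745}\right) + 2 \cdot \frac{1}{2471} = - \frac{292}{3745} + \frac{2}{2471} = - \frac{102006}{1321985}$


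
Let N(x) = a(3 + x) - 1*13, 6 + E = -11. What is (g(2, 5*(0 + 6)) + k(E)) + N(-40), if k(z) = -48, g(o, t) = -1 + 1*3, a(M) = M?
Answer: -96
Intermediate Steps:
E = -17 (E = -6 - 11 = -17)
g(o, t) = 2 (g(o, t) = -1 + 3 = 2)
N(x) = -10 + x (N(x) = (3 + x) - 1*13 = (3 + x) - 13 = -10 + x)
(g(2, 5*(0 + 6)) + k(E)) + N(-40) = (2 - 48) + (-10 - 40) = -46 - 50 = -96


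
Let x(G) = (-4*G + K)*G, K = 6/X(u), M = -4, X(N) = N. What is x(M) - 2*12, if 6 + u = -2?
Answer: -85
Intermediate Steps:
u = -8 (u = -6 - 2 = -8)
K = -¾ (K = 6/(-8) = 6*(-⅛) = -¾ ≈ -0.75000)
x(G) = G*(-¾ - 4*G) (x(G) = (-4*G - ¾)*G = (-¾ - 4*G)*G = G*(-¾ - 4*G))
x(M) - 2*12 = -¼*(-4)*(3 + 16*(-4)) - 2*12 = -¼*(-4)*(3 - 64) - 24 = -¼*(-4)*(-61) - 24 = -61 - 24 = -85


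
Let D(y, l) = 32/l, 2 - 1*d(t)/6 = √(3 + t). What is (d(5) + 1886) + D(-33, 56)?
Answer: 13290/7 - 12*√2 ≈ 1881.6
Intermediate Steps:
d(t) = 12 - 6*√(3 + t)
(d(5) + 1886) + D(-33, 56) = ((12 - 6*√(3 + 5)) + 1886) + 32/56 = ((12 - 12*√2) + 1886) + 32*(1/56) = ((12 - 12*√2) + 1886) + 4/7 = (1898 - 12*√2) + 4/7 = 13290/7 - 12*√2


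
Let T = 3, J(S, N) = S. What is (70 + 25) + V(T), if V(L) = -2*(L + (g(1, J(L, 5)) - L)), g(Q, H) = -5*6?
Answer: 155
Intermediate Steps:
g(Q, H) = -30
V(L) = 60 (V(L) = -2*(L + (-30 - L)) = -2*(-30) = 60)
(70 + 25) + V(T) = (70 + 25) + 60 = 95 + 60 = 155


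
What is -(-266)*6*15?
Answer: 23940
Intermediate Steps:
-(-266)*6*15 = -38*(-42)*15 = 1596*15 = 23940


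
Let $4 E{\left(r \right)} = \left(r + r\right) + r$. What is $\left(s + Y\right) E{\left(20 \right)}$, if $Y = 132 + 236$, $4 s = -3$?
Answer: $\frac{22035}{4} \approx 5508.8$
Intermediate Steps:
$s = - \frac{3}{4}$ ($s = \frac{1}{4} \left(-3\right) = - \frac{3}{4} \approx -0.75$)
$E{\left(r \right)} = \frac{3 r}{4}$ ($E{\left(r \right)} = \frac{\left(r + r\right) + r}{4} = \frac{2 r + r}{4} = \frac{3 r}{4}$)
$Y = 368$
$\left(s + Y\right) E{\left(20 \right)} = \left(- \frac{3}{4} + 368\right) \frac{3}{4} \cdot 20 = \frac{1469}{4} \cdot 15 = \frac{22035}{4}$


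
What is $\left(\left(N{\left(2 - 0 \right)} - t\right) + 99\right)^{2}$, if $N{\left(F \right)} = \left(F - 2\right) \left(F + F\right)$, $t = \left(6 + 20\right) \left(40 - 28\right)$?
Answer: $45369$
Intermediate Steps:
$t = 312$ ($t = 26 \cdot 12 = 312$)
$N{\left(F \right)} = 2 F \left(-2 + F\right)$ ($N{\left(F \right)} = \left(-2 + F\right) 2 F = 2 F \left(-2 + F\right)$)
$\left(\left(N{\left(2 - 0 \right)} - t\right) + 99\right)^{2} = \left(\left(2 \left(2 - 0\right) \left(-2 + \left(2 - 0\right)\right) - 312\right) + 99\right)^{2} = \left(\left(2 \left(2 + 0\right) \left(-2 + \left(2 + 0\right)\right) - 312\right) + 99\right)^{2} = \left(\left(2 \cdot 2 \left(-2 + 2\right) - 312\right) + 99\right)^{2} = \left(\left(2 \cdot 2 \cdot 0 - 312\right) + 99\right)^{2} = \left(\left(0 - 312\right) + 99\right)^{2} = \left(-312 + 99\right)^{2} = \left(-213\right)^{2} = 45369$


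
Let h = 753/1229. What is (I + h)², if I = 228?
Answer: 78941331225/1510441 ≈ 52264.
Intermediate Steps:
h = 753/1229 (h = 753*(1/1229) = 753/1229 ≈ 0.61269)
(I + h)² = (228 + 753/1229)² = (280965/1229)² = 78941331225/1510441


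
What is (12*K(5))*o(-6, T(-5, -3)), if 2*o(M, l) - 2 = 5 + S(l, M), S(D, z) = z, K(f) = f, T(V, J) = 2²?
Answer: 30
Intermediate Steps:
T(V, J) = 4
o(M, l) = 7/2 + M/2 (o(M, l) = 1 + (5 + M)/2 = 1 + (5/2 + M/2) = 7/2 + M/2)
(12*K(5))*o(-6, T(-5, -3)) = (12*5)*(7/2 + (½)*(-6)) = 60*(7/2 - 3) = 60*(½) = 30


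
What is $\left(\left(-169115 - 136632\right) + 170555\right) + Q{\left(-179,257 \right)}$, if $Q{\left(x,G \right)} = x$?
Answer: $-135371$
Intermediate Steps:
$\left(\left(-169115 - 136632\right) + 170555\right) + Q{\left(-179,257 \right)} = \left(\left(-169115 - 136632\right) + 170555\right) - 179 = \left(-305747 + 170555\right) - 179 = -135192 - 179 = -135371$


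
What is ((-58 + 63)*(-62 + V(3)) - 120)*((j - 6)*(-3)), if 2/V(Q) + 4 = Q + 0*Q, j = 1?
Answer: -6600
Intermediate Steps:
V(Q) = 2/(-4 + Q) (V(Q) = 2/(-4 + (Q + 0*Q)) = 2/(-4 + (Q + 0)) = 2/(-4 + Q))
((-58 + 63)*(-62 + V(3)) - 120)*((j - 6)*(-3)) = ((-58 + 63)*(-62 + 2/(-4 + 3)) - 120)*((1 - 6)*(-3)) = (5*(-62 + 2/(-1)) - 120)*(-5*(-3)) = (5*(-62 + 2*(-1)) - 120)*15 = (5*(-62 - 2) - 120)*15 = (5*(-64) - 120)*15 = (-320 - 120)*15 = -440*15 = -6600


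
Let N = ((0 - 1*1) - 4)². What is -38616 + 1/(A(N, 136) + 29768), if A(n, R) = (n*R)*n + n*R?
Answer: -4563175487/118168 ≈ -38616.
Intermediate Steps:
N = 25 (N = ((0 - 1) - 4)² = (-1 - 4)² = (-5)² = 25)
A(n, R) = R*n + R*n² (A(n, R) = (R*n)*n + R*n = R*n² + R*n = R*n + R*n²)
-38616 + 1/(A(N, 136) + 29768) = -38616 + 1/(136*25*(1 + 25) + 29768) = -38616 + 1/(136*25*26 + 29768) = -38616 + 1/(88400 + 29768) = -38616 + 1/118168 = -4563175487/118168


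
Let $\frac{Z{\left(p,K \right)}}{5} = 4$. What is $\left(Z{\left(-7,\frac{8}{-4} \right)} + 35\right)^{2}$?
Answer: $3025$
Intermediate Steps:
$Z{\left(p,K \right)} = 20$ ($Z{\left(p,K \right)} = 5 \cdot 4 = 20$)
$\left(Z{\left(-7,\frac{8}{-4} \right)} + 35\right)^{2} = \left(20 + 35\right)^{2} = 55^{2} = 3025$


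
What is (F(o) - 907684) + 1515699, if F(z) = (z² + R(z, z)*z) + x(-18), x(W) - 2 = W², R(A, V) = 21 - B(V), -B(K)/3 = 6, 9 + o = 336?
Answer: 728023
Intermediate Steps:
o = 327 (o = -9 + 336 = 327)
B(K) = -18 (B(K) = -3*6 = -18)
R(A, V) = 39 (R(A, V) = 21 - 1*(-18) = 21 + 18 = 39)
x(W) = 2 + W²
F(z) = 326 + z² + 39*z (F(z) = (z² + 39*z) + (2 + (-18)²) = (z² + 39*z) + (2 + 324) = (z² + 39*z) + 326 = 326 + z² + 39*z)
(F(o) - 907684) + 1515699 = ((326 + 327² + 39*327) - 907684) + 1515699 = ((326 + 106929 + 12753) - 907684) + 1515699 = (120008 - 907684) + 1515699 = -787676 + 1515699 = 728023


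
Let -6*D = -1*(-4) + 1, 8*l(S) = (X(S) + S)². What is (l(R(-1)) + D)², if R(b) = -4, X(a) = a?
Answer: 1849/36 ≈ 51.361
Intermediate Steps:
l(S) = S²/2 (l(S) = (S + S)²/8 = (2*S)²/8 = (4*S²)/8 = S²/2)
D = -⅚ (D = -(-1*(-4) + 1)/6 = -(4 + 1)/6 = -⅙*5 = -⅚ ≈ -0.83333)
(l(R(-1)) + D)² = ((½)*(-4)² - ⅚)² = ((½)*16 - ⅚)² = (8 - ⅚)² = (43/6)² = 1849/36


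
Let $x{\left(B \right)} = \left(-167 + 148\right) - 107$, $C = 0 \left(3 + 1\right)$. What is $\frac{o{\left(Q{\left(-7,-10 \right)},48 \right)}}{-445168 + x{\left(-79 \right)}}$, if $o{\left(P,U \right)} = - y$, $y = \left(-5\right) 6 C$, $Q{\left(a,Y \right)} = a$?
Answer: $0$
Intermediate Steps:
$C = 0$ ($C = 0 \cdot 4 = 0$)
$y = 0$ ($y = \left(-5\right) 6 \cdot 0 = \left(-30\right) 0 = 0$)
$o{\left(P,U \right)} = 0$ ($o{\left(P,U \right)} = \left(-1\right) 0 = 0$)
$x{\left(B \right)} = -126$ ($x{\left(B \right)} = -19 - 107 = -126$)
$\frac{o{\left(Q{\left(-7,-10 \right)},48 \right)}}{-445168 + x{\left(-79 \right)}} = \frac{0}{-445168 - 126} = \frac{0}{-445294} = 0 \left(- \frac{1}{445294}\right) = 0$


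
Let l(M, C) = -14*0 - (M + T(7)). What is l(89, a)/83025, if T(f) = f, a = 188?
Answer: -32/27675 ≈ -0.0011563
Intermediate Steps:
l(M, C) = -7 - M (l(M, C) = -14*0 - (M + 7) = 0 - (7 + M) = 0 + (-7 - M) = -7 - M)
l(89, a)/83025 = (-7 - 1*89)/83025 = (-7 - 89)*(1/83025) = -96*1/83025 = -32/27675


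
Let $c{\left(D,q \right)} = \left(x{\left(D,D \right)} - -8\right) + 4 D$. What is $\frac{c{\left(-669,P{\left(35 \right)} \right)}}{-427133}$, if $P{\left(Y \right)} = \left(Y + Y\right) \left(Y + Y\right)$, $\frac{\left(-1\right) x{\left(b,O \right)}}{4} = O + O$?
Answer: $- \frac{2684}{427133} \approx -0.0062838$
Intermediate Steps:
$x{\left(b,O \right)} = - 8 O$ ($x{\left(b,O \right)} = - 4 \left(O + O\right) = - 4 \cdot 2 O = - 8 O$)
$P{\left(Y \right)} = 4 Y^{2}$ ($P{\left(Y \right)} = 2 Y 2 Y = 4 Y^{2}$)
$c{\left(D,q \right)} = 8 - 4 D$ ($c{\left(D,q \right)} = \left(- 8 D - -8\right) + 4 D = \left(- 8 D + 8\right) + 4 D = \left(8 - 8 D\right) + 4 D = 8 - 4 D$)
$\frac{c{\left(-669,P{\left(35 \right)} \right)}}{-427133} = \frac{8 - -2676}{-427133} = \left(8 + 2676\right) \left(- \frac{1}{427133}\right) = 2684 \left(- \frac{1}{427133}\right) = - \frac{2684}{427133}$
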